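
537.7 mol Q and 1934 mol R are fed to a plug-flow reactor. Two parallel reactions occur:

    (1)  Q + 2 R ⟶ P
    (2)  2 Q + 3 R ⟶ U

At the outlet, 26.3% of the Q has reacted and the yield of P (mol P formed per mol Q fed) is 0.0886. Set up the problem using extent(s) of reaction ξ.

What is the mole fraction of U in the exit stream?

Yield of P: 1ξ₁ / 537.7 = 0.0886 → ξ₁ = 47.64 mol.
Conversion of Q: 1ξ₁ + 2ξ₂ = 0.263 × 537.7 = 141.4 → ξ₂ = 46.89 mol.
Outlet amounts (n = n₀ + Σ ν·ξ):
  Q: 537.7 − 1(47.64) − 2(46.89) = 396.3
  R: 1934 − 2(47.64) − 3(46.89) = 1698
  P: 0 + 1(47.64) = 47.64
  U: 0 + 1(46.89) = 46.89
Total out = 2189 mol; y_U = 46.89 / 2189 = 0.02142.

0.0214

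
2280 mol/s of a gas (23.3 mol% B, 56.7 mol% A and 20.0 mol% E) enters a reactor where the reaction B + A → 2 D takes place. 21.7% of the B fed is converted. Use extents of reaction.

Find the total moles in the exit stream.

2280 mol/s

B reacted = 0.217 × 531.2 = 115.3 mol/s; ν_B = −1, so ξ = 115.3/1 = 115.3 mol/s.
Outlet amounts (n = n₀ + ν ξ):
  B: 531.2 − 1(115.3) = 416
  A: 1293 − 1(115.3) = 1177
  D: 0 + 2(115.3) = 230.6
  E: 456 (inert)
Total out = 416 + 1177 + 230.6 + 456 = 2280 mol/s.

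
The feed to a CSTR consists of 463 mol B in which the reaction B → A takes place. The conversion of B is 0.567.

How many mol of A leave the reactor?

263 mol

B reacted = 0.567 × 463 = 262.5 mol; ν_B = −1, so ξ = 262.5/1 = 262.5 mol.
Outlet amounts (n = n₀ + ν ξ):
  B: 463 − 1(262.5) = 200.5
  A: 0 + 1(262.5) = 262.5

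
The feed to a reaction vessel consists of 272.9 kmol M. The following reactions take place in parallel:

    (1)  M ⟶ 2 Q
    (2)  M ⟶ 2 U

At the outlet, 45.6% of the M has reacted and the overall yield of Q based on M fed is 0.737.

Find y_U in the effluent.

0.12

Yield of Q: 2ξ₁ / 272.9 = 0.737 → ξ₁ = 100.6 kmol.
Conversion of M: 1ξ₁ + 1ξ₂ = 0.456 × 272.9 = 124.4 → ξ₂ = 23.88 kmol.
Outlet amounts (n = n₀ + Σ ν·ξ):
  M: 272.9 − 1(100.6) − 1(23.88) = 148.5
  Q: 0 + 2(100.6) = 201.1
  U: 0 + 2(23.88) = 47.76
Total out = 397.3 kmol; y_U = 47.76 / 397.3 = 0.1202.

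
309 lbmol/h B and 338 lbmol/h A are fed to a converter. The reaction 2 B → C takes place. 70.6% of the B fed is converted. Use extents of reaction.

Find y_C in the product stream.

0.203

B reacted = 0.706 × 309 = 218.2 lbmol/h; ν_B = −2, so ξ = 218.2/2 = 109.1 lbmol/h.
Outlet amounts (n = n₀ + ν ξ):
  B: 309 − 2(109.1) = 90.85
  C: 0 + 1(109.1) = 109.1
  A: 338 (inert)
Total out = 537.9 lbmol/h; y_C = 109.1 / 537.9 = 0.2028.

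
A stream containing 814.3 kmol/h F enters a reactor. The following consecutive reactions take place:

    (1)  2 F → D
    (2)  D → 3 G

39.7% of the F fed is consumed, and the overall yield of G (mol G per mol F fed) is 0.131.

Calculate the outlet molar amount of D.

126 kmol/h

Conversion of F: F consumed = 2ξ₁ = 0.397 × 814.3 → ξ₁ = 161.6 kmol/h.
Yield of G: 3ξ₂ / 814.3 = 0.131 → ξ₂ = 35.56 kmol/h.
Outlet amounts (n = n₀ + Σ ν·ξ):
  F: 814.3 − 2(161.6) = 491
  D: 0 + 1(161.6) − 1(35.56) = 126.1
  G: 0 + 3(35.56) = 106.7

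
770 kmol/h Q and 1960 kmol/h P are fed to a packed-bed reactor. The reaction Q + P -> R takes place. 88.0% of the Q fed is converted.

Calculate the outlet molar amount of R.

Q reacted = 0.88 × 770 = 677.6 kmol/h; ν_Q = −1, so ξ = 677.6/1 = 677.6 kmol/h.
Outlet amounts (n = n₀ + ν ξ):
  Q: 770 − 1(677.6) = 92.4
  P: 1960 − 1(677.6) = 1282
  R: 0 + 1(677.6) = 677.6

678 kmol/h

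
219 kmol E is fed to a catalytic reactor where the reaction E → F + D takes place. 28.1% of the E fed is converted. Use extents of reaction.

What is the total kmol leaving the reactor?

281 kmol

E reacted = 0.281 × 219 = 61.54 kmol; ν_E = −1, so ξ = 61.54/1 = 61.54 kmol.
Outlet amounts (n = n₀ + ν ξ):
  E: 219 − 1(61.54) = 157.5
  F: 0 + 1(61.54) = 61.54
  D: 0 + 1(61.54) = 61.54
Total out = 157.5 + 61.54 + 61.54 = 280.5 kmol.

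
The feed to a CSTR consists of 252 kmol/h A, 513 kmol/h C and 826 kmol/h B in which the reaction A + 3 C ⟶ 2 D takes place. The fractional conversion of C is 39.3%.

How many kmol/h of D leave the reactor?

C reacted = 0.393 × 513 = 201.6 kmol/h; ν_C = −3, so ξ = 201.6/3 = 67.2 kmol/h.
Outlet amounts (n = n₀ + ν ξ):
  A: 252 − 1(67.2) = 184.8
  C: 513 − 3(67.2) = 311.4
  D: 0 + 2(67.2) = 134.4
  B: 826 (inert)

134 kmol/h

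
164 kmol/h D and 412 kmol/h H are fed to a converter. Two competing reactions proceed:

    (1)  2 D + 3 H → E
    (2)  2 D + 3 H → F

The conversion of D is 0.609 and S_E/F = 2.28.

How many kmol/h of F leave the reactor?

15.2 kmol/h

Conversion of D: D consumed = 0.609 × 164 = 99.88 kmol/h = 2ξ₁ + 2ξ₂.
Selectivity: 1ξ₁ / (1ξ₂) = 2.28 → ξ₁ = 2.28 ξ₂.
Substitute: (2·2.28 + 2) ξ₂ = 99.88 → ξ₂ = 15.23 kmol/h, ξ₁ = 34.71 kmol/h.
Outlet amounts (n = n₀ + Σ ν·ξ):
  D: 164 − 2(34.71) − 2(15.23) = 64.12
  H: 412 − 3(34.71) − 3(15.23) = 262.2
  E: 0 + 1(34.71) = 34.71
  F: 0 + 1(15.23) = 15.23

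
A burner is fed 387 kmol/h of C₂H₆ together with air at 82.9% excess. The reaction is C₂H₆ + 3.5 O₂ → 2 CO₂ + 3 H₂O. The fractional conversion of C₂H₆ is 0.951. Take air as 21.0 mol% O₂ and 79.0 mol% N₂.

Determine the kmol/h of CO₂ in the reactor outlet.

736 kmol/h

Stoichiometric O₂ = 3.5 × 387 = 1354 kmol/h; O₂ fed = 1354 × 1.829 = 2477 kmol/h.
N₂ fed = 2477 × 79/21 = 9320 kmol/h.
Fuel reacted = 0.951 × 387 → ξ = 368 kmol/h.
Outlet (n = n₀ + ν ξ):
  C₂H₆: 387 − 1(368) = 18.96
  O₂: 2477 − 3.5(368) = 1189
  N₂: 9320 (inert)
  CO₂: 0 + 2(368) = 736.1
  H₂O: 0 + 3(368) = 1104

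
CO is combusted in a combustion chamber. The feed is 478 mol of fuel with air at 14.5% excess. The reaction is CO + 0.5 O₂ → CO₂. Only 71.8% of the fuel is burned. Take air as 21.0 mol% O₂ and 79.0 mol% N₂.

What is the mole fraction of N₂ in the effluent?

Stoichiometric O₂ = 0.5 × 478 = 239 mol; O₂ fed = 239 × 1.145 = 273.7 mol.
N₂ fed = 273.7 × 79/21 = 1029 mol.
Fuel reacted = 0.718 × 478 → ξ = 343.2 mol.
Outlet (n = n₀ + ν ξ):
  CO: 478 − 1(343.2) = 134.8
  O₂: 273.7 − 0.5(343.2) = 102.1
  N₂: 1029 (inert)
  CO₂: 0 + 1(343.2) = 343.2
Total out = 1610 mol; y_N₂ = 1029 / 1610 = 0.6396.

0.64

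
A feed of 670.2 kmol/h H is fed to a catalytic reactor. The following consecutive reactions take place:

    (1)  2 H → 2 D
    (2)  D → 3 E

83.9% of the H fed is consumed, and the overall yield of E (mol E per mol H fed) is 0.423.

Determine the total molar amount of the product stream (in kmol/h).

Conversion of H: H consumed = 2ξ₁ = 0.839 × 670.2 → ξ₁ = 281.1 kmol/h.
Yield of E: 3ξ₂ / 670.2 = 0.423 → ξ₂ = 94.5 kmol/h.
Outlet amounts (n = n₀ + Σ ν·ξ):
  H: 670.2 − 2(281.1) = 107.9
  D: 0 + 2(281.1) − 1(94.5) = 467.8
  E: 0 + 3(94.5) = 283.5
Total out = 107.9 + 467.8 + 283.5 = 859.2 kmol/h.

859 kmol/h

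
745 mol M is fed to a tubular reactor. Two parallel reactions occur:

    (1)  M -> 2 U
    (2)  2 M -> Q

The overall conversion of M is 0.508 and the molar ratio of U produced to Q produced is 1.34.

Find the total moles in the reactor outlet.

Conversion of M: M consumed = 0.508 × 745 = 378.5 mol = 1ξ₁ + 2ξ₂.
Selectivity: 2ξ₁ / (1ξ₂) = 1.34 → ξ₁ = 0.67 ξ₂.
Substitute: (1·0.67 + 2) ξ₂ = 378.5 → ξ₂ = 141.7 mol, ξ₁ = 94.97 mol.
Outlet amounts (n = n₀ + Σ ν·ξ):
  M: 745 − 1(94.97) − 2(141.7) = 366.5
  U: 0 + 2(94.97) = 189.9
  Q: 0 + 1(141.7) = 141.7
Total out = 366.5 + 189.9 + 141.7 = 698.2 mol.

698 mol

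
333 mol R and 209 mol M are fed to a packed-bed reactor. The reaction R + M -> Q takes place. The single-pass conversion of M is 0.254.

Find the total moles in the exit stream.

489 mol

M reacted = 0.254 × 209 = 53.09 mol; ν_M = −1, so ξ = 53.09/1 = 53.09 mol.
Outlet amounts (n = n₀ + ν ξ):
  R: 333 − 1(53.09) = 279.9
  M: 209 − 1(53.09) = 155.9
  Q: 0 + 1(53.09) = 53.09
Total out = 279.9 + 155.9 + 53.09 = 488.9 mol.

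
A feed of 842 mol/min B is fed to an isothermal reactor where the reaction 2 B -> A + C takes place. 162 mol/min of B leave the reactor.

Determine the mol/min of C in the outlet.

For B: n = n₀ − 2ξ → 162 = 842 − 2ξ, giving ξ = 340 mol/min.
Outlet amounts (n = n₀ + ν ξ):
  B: 842 − 2(340) = 162
  A: 0 + 1(340) = 340
  C: 0 + 1(340) = 340

340 mol/min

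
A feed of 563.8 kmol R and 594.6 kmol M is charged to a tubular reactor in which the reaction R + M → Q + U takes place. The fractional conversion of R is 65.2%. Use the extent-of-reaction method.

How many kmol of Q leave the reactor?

368 kmol

R reacted = 0.652 × 563.8 = 367.6 kmol; ν_R = −1, so ξ = 367.6/1 = 367.6 kmol.
Outlet amounts (n = n₀ + ν ξ):
  R: 563.8 − 1(367.6) = 196.2
  M: 594.6 − 1(367.6) = 227
  Q: 0 + 1(367.6) = 367.6
  U: 0 + 1(367.6) = 367.6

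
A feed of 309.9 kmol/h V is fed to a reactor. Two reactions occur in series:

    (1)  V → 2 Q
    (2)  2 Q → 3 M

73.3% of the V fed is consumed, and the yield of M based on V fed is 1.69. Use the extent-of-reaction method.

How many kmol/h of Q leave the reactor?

105 kmol/h

Conversion of V: V consumed = 1ξ₁ = 0.733 × 309.9 → ξ₁ = 227.2 kmol/h.
Yield of M: 3ξ₂ / 309.9 = 1.69 → ξ₂ = 174.6 kmol/h.
Outlet amounts (n = n₀ + Σ ν·ξ):
  V: 309.9 − 1(227.2) = 82.74
  Q: 0 + 2(227.2) − 2(174.6) = 105.2
  M: 0 + 3(174.6) = 523.7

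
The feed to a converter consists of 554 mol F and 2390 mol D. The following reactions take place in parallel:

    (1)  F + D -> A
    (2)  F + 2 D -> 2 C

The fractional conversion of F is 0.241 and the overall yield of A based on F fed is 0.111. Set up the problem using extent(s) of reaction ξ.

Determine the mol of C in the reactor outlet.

Yield of A: 1ξ₁ / 554 = 0.111 → ξ₁ = 61.49 mol.
Conversion of F: 1ξ₁ + 1ξ₂ = 0.241 × 554 = 133.5 → ξ₂ = 72.02 mol.
Outlet amounts (n = n₀ + Σ ν·ξ):
  F: 554 − 1(61.49) − 1(72.02) = 420.5
  D: 2390 − 1(61.49) − 2(72.02) = 2184
  A: 0 + 1(61.49) = 61.49
  C: 0 + 2(72.02) = 144

144 mol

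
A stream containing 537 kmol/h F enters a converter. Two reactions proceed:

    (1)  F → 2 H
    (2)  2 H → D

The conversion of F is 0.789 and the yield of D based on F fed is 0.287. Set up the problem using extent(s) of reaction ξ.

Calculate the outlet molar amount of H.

539 kmol/h

Conversion of F: F consumed = 1ξ₁ = 0.789 × 537 → ξ₁ = 423.7 kmol/h.
Yield of D: 1ξ₂ / 537 = 0.287 → ξ₂ = 154.1 kmol/h.
Outlet amounts (n = n₀ + Σ ν·ξ):
  F: 537 − 1(423.7) = 113.3
  H: 0 + 2(423.7) − 2(154.1) = 539.1
  D: 0 + 1(154.1) = 154.1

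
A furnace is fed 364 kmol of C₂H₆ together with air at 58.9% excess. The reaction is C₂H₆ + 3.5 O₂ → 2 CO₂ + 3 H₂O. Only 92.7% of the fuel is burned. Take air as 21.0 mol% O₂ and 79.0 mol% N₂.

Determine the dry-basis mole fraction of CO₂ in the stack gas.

0.0737

Stoichiometric O₂ = 3.5 × 364 = 1274 kmol; O₂ fed = 1274 × 1.589 = 2024 kmol.
N₂ fed = 2024 × 79/21 = 7616 kmol.
Fuel reacted = 0.927 × 364 → ξ = 337.4 kmol.
Outlet (n = n₀ + ν ξ):
  C₂H₆: 364 − 1(337.4) = 26.57
  O₂: 2024 − 3.5(337.4) = 843.4
  N₂: 7616 (inert)
  CO₂: 0 + 2(337.4) = 674.9
  H₂O: 0 + 3(337.4) = 1012
Dry total = 9160 kmol; y_CO₂ (dry) = 674.9 / 9160 = 0.07367.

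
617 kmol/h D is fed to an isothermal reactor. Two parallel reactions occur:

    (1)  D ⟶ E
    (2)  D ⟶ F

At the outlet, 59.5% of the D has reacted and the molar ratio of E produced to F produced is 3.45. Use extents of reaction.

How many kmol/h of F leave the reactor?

Conversion of D: D consumed = 0.595 × 617 = 367.1 kmol/h = 1ξ₁ + 1ξ₂.
Selectivity: 1ξ₁ / (1ξ₂) = 3.45 → ξ₁ = 3.45 ξ₂.
Substitute: (1·3.45 + 1) ξ₂ = 367.1 → ξ₂ = 82.5 kmol/h, ξ₁ = 284.6 kmol/h.
Outlet amounts (n = n₀ + Σ ν·ξ):
  D: 617 − 1(284.6) − 1(82.5) = 249.9
  E: 0 + 1(284.6) = 284.6
  F: 0 + 1(82.5) = 82.5

82.5 kmol/h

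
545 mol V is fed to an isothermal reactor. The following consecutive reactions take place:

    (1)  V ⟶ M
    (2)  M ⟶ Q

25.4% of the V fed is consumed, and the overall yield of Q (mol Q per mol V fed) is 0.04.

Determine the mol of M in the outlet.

Conversion of V: V consumed = 1ξ₁ = 0.254 × 545 → ξ₁ = 138.4 mol.
Yield of Q: 1ξ₂ / 545 = 0.04 → ξ₂ = 21.8 mol.
Outlet amounts (n = n₀ + Σ ν·ξ):
  V: 545 − 1(138.4) = 406.6
  M: 0 + 1(138.4) − 1(21.8) = 116.6
  Q: 0 + 1(21.8) = 21.8

117 mol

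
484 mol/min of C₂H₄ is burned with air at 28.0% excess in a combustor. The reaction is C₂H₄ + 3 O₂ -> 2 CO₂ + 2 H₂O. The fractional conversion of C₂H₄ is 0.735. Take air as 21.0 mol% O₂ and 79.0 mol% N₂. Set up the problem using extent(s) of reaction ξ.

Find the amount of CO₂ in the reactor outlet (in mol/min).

Stoichiometric O₂ = 3 × 484 = 1452 mol/min; O₂ fed = 1452 × 1.280 = 1859 mol/min.
N₂ fed = 1859 × 79/21 = 6992 mol/min.
Fuel reacted = 0.735 × 484 → ξ = 355.7 mol/min.
Outlet (n = n₀ + ν ξ):
  C₂H₄: 484 − 1(355.7) = 128.3
  O₂: 1859 − 3(355.7) = 791.3
  N₂: 6992 (inert)
  CO₂: 0 + 2(355.7) = 711.5
  H₂O: 0 + 2(355.7) = 711.5

711 mol/min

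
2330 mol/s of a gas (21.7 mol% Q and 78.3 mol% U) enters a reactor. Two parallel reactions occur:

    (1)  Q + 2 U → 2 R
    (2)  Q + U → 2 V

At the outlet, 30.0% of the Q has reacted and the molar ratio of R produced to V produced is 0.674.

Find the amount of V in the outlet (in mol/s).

181 mol/s

Conversion of Q: Q consumed = 0.3 × 505.6 = 151.7 mol/s = 1ξ₁ + 1ξ₂.
Selectivity: 2ξ₁ / (2ξ₂) = 0.674 → ξ₁ = 0.674 ξ₂.
Substitute: (1·0.674 + 1) ξ₂ = 151.7 → ξ₂ = 90.61 mol/s, ξ₁ = 61.07 mol/s.
Outlet amounts (n = n₀ + Σ ν·ξ):
  Q: 505.6 − 1(61.07) − 1(90.61) = 353.9
  U: 1824 − 2(61.07) − 1(90.61) = 1612
  R: 0 + 2(61.07) = 122.1
  V: 0 + 2(90.61) = 181.2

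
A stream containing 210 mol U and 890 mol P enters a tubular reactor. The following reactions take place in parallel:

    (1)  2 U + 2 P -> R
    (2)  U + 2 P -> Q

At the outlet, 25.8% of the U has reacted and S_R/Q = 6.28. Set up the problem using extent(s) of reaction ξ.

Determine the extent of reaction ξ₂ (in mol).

Conversion of U: U consumed = 0.258 × 210 = 54.18 mol = 2ξ₁ + 1ξ₂.
Selectivity: 1ξ₁ / (1ξ₂) = 6.28 → ξ₁ = 6.28 ξ₂.
Substitute: (2·6.28 + 1) ξ₂ = 54.18 → ξ₂ = 3.996 mol, ξ₁ = 25.09 mol.
Outlet amounts (n = n₀ + Σ ν·ξ):
  U: 210 − 2(25.09) − 1(3.996) = 155.8
  P: 890 − 2(25.09) − 2(3.996) = 831.8
  R: 0 + 1(25.09) = 25.09
  Q: 0 + 1(3.996) = 3.996

ξ₂ = 4 mol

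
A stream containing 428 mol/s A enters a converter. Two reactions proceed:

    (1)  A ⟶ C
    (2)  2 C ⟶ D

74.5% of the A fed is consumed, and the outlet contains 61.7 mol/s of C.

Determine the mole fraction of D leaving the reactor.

0.429

Conversion of A: A consumed = 1ξ₁ = 0.745 × 428 → ξ₁ = 318.9 mol/s.
C balance: n_C = 0 + 1ξ₁ − 2ξ₂ = 61.7 → ξ₂ = (1·318.9 − 61.7)/2 = 128.6 mol/s.
Outlet amounts (n = n₀ + Σ ν·ξ):
  A: 428 − 1(318.9) = 109.1
  C: 0 + 1(318.9) − 2(128.6) = 61.7
  D: 0 + 1(128.6) = 128.6
Total out = 299.4 mol/s; y_D = 128.6 / 299.4 = 0.4294.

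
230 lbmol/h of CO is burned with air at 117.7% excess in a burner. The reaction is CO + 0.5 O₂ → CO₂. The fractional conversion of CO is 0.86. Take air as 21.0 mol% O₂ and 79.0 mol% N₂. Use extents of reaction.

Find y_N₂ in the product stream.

0.712

Stoichiometric O₂ = 0.5 × 230 = 115 lbmol/h; O₂ fed = 115 × 2.177 = 250.4 lbmol/h.
N₂ fed = 250.4 × 79/21 = 941.8 lbmol/h.
Fuel reacted = 0.86 × 230 → ξ = 197.8 lbmol/h.
Outlet (n = n₀ + ν ξ):
  CO: 230 − 1(197.8) = 32.2
  O₂: 250.4 − 0.5(197.8) = 151.5
  N₂: 941.8 (inert)
  CO₂: 0 + 1(197.8) = 197.8
Total out = 1323 lbmol/h; y_N₂ = 941.8 / 1323 = 0.7117.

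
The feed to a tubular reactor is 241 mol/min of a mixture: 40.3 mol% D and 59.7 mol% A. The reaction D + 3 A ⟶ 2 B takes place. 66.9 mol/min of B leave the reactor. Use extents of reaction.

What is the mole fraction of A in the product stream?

For B: n = n₀ + 2ξ → 66.9 = 0 + 2ξ, giving ξ = 33.45 mol/min.
Outlet amounts (n = n₀ + ν ξ):
  D: 97.12 − 1(33.45) = 63.67
  A: 143.9 − 3(33.45) = 43.53
  B: 0 + 2(33.45) = 66.9
Total out = 174.1 mol/min; y_A = 43.53 / 174.1 = 0.25.

0.25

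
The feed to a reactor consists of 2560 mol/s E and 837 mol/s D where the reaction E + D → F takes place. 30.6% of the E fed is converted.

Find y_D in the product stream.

0.0205

E reacted = 0.306 × 2560 = 783.4 mol/s; ν_E = −1, so ξ = 783.4/1 = 783.4 mol/s.
Outlet amounts (n = n₀ + ν ξ):
  E: 2560 − 1(783.4) = 1777
  D: 837 − 1(783.4) = 53.64
  F: 0 + 1(783.4) = 783.4
Total out = 2614 mol/s; y_D = 53.64 / 2614 = 0.02052.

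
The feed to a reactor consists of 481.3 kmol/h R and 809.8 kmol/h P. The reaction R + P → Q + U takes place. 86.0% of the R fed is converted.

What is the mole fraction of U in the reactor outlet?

R reacted = 0.86 × 481.3 = 413.9 kmol/h; ν_R = −1, so ξ = 413.9/1 = 413.9 kmol/h.
Outlet amounts (n = n₀ + ν ξ):
  R: 481.3 − 1(413.9) = 67.38
  P: 809.8 − 1(413.9) = 395.9
  Q: 0 + 1(413.9) = 413.9
  U: 0 + 1(413.9) = 413.9
Total out = 1291 kmol/h; y_U = 413.9 / 1291 = 0.3206.

0.321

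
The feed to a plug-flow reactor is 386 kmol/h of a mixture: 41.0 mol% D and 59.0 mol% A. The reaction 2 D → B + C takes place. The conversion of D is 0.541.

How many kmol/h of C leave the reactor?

D reacted = 0.541 × 158.3 = 85.62 kmol/h; ν_D = −2, so ξ = 85.62/2 = 42.81 kmol/h.
Outlet amounts (n = n₀ + ν ξ):
  D: 158.3 − 2(42.81) = 72.64
  B: 0 + 1(42.81) = 42.81
  C: 0 + 1(42.81) = 42.81
  A: 227.7 (inert)

42.8 kmol/h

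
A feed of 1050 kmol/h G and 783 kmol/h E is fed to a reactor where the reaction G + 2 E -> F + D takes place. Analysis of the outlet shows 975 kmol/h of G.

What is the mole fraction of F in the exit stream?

For G: n = n₀ − 1ξ → 975 = 1050 − 1ξ, giving ξ = 75 kmol/h.
Outlet amounts (n = n₀ + ν ξ):
  G: 1050 − 1(75) = 975
  E: 783 − 2(75) = 633
  F: 0 + 1(75) = 75
  D: 0 + 1(75) = 75
Total out = 1758 kmol/h; y_F = 75 / 1758 = 0.04266.

0.0427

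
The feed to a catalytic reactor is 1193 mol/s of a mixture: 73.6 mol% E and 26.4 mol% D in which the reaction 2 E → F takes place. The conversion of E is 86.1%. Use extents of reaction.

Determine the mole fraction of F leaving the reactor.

0.464

E reacted = 0.861 × 878 = 756 mol/s; ν_E = −2, so ξ = 756/2 = 378 mol/s.
Outlet amounts (n = n₀ + ν ξ):
  E: 878 − 2(378) = 122
  F: 0 + 1(378) = 378
  D: 315 (inert)
Total out = 815 mol/s; y_F = 378 / 815 = 0.4638.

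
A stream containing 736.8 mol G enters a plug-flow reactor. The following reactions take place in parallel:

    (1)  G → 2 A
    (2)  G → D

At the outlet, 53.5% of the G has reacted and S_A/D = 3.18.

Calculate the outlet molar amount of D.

152 mol

Conversion of G: G consumed = 0.535 × 736.8 = 394.2 mol = 1ξ₁ + 1ξ₂.
Selectivity: 2ξ₁ / (1ξ₂) = 3.18 → ξ₁ = 1.59 ξ₂.
Substitute: (1·1.59 + 1) ξ₂ = 394.2 → ξ₂ = 152.2 mol, ξ₁ = 242 mol.
Outlet amounts (n = n₀ + Σ ν·ξ):
  G: 736.8 − 1(242) − 1(152.2) = 342.6
  A: 0 + 2(242) = 484
  D: 0 + 1(152.2) = 152.2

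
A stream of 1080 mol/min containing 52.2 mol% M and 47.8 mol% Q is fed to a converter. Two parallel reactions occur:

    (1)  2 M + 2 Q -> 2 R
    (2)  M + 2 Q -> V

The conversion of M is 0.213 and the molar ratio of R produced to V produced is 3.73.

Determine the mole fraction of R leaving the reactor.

Conversion of M: M consumed = 0.213 × 563.8 = 120.1 mol/min = 2ξ₁ + 1ξ₂.
Selectivity: 2ξ₁ / (1ξ₂) = 3.73 → ξ₁ = 1.865 ξ₂.
Substitute: (2·1.865 + 1) ξ₂ = 120.1 → ξ₂ = 25.39 mol/min, ξ₁ = 47.35 mol/min.
Outlet amounts (n = n₀ + Σ ν·ξ):
  M: 563.8 − 2(47.35) − 1(25.39) = 443.7
  Q: 516.2 − 2(47.35) − 2(25.39) = 370.8
  R: 0 + 2(47.35) = 94.69
  V: 0 + 1(25.39) = 25.39
Total out = 934.5 mol/min; y_R = 94.69 / 934.5 = 0.1013.

0.101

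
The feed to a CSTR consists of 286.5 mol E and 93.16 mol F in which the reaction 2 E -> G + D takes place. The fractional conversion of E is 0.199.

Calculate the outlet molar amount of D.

28.5 mol

E reacted = 0.199 × 286.5 = 57.01 mol; ν_E = −2, so ξ = 57.01/2 = 28.51 mol.
Outlet amounts (n = n₀ + ν ξ):
  E: 286.5 − 2(28.51) = 229.5
  G: 0 + 1(28.51) = 28.51
  D: 0 + 1(28.51) = 28.51
  F: 93.16 (inert)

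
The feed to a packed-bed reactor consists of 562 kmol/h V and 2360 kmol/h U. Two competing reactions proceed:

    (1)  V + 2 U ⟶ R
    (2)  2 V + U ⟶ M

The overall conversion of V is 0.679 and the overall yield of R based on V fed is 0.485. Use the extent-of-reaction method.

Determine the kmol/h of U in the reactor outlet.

Yield of R: 1ξ₁ / 562 = 0.485 → ξ₁ = 272.6 kmol/h.
Conversion of V: 1ξ₁ + 2ξ₂ = 0.679 × 562 = 381.6 → ξ₂ = 54.51 kmol/h.
Outlet amounts (n = n₀ + Σ ν·ξ):
  V: 562 − 1(272.6) − 2(54.51) = 180.4
  U: 2360 − 2(272.6) − 1(54.51) = 1760
  R: 0 + 1(272.6) = 272.6
  M: 0 + 1(54.51) = 54.51

1760 kmol/h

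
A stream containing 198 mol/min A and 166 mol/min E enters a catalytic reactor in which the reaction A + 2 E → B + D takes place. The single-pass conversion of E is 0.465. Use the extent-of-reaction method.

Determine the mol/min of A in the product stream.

E reacted = 0.465 × 166 = 77.19 mol/min; ν_E = −2, so ξ = 77.19/2 = 38.59 mol/min.
Outlet amounts (n = n₀ + ν ξ):
  A: 198 − 1(38.59) = 159.4
  E: 166 − 2(38.59) = 88.81
  B: 0 + 1(38.59) = 38.59
  D: 0 + 1(38.59) = 38.59

159 mol/min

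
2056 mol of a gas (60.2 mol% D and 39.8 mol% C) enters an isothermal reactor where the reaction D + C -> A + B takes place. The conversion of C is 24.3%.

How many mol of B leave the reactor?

C reacted = 0.243 × 818.3 = 198.8 mol; ν_C = −1, so ξ = 198.8/1 = 198.8 mol.
Outlet amounts (n = n₀ + ν ξ):
  D: 1238 − 1(198.8) = 1039
  C: 818.3 − 1(198.8) = 619.4
  A: 0 + 1(198.8) = 198.8
  B: 0 + 1(198.8) = 198.8

199 mol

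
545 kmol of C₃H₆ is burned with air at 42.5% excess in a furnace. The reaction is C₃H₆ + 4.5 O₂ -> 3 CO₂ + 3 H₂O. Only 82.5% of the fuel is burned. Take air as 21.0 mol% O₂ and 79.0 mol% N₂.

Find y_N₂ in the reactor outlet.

0.755

Stoichiometric O₂ = 4.5 × 545 = 2452 kmol; O₂ fed = 2452 × 1.425 = 3495 kmol.
N₂ fed = 3495 × 79/21 = 13150 kmol.
Fuel reacted = 0.825 × 545 → ξ = 449.6 kmol.
Outlet (n = n₀ + ν ξ):
  C₃H₆: 545 − 1(449.6) = 95.38
  O₂: 3495 − 4.5(449.6) = 1472
  N₂: 13150 (inert)
  CO₂: 0 + 3(449.6) = 1349
  H₂O: 0 + 3(449.6) = 1349
Total out = 17410 kmol; y_N₂ = 13150 / 17410 = 0.7551.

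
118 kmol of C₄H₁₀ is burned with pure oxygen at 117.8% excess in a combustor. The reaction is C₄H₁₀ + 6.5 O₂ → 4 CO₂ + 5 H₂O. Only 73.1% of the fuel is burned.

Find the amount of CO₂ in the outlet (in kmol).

Stoichiometric O₂ = 6.5 × 118 = 767 kmol; O₂ fed = 767 × 2.178 = 1671 kmol.
Fuel reacted = 0.731 × 118 → ξ = 86.26 kmol.
Outlet (n = n₀ + ν ξ):
  C₄H₁₀: 118 − 1(86.26) = 31.74
  O₂: 1671 − 6.5(86.26) = 1110
  CO₂: 0 + 4(86.26) = 345
  H₂O: 0 + 5(86.26) = 431.3

345 kmol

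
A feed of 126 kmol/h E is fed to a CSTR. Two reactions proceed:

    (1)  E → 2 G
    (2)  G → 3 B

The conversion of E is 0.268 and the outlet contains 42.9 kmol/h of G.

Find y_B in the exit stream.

0.354

Conversion of E: E consumed = 1ξ₁ = 0.268 × 126 → ξ₁ = 33.77 kmol/h.
G balance: n_G = 0 + 2ξ₁ − 1ξ₂ = 42.9 → ξ₂ = (2·33.77 − 42.9)/1 = 24.64 kmol/h.
Outlet amounts (n = n₀ + Σ ν·ξ):
  E: 126 − 1(33.77) = 92.23
  G: 0 + 2(33.77) − 1(24.64) = 42.9
  B: 0 + 3(24.64) = 73.91
Total out = 209 kmol/h; y_B = 73.91 / 209 = 0.3536.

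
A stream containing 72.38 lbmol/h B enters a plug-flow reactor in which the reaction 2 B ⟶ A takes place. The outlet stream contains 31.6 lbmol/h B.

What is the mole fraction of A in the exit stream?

0.392

For B: n = n₀ − 2ξ → 31.6 = 72.38 − 2ξ, giving ξ = 20.39 lbmol/h.
Outlet amounts (n = n₀ + ν ξ):
  B: 72.38 − 2(20.39) = 31.6
  A: 0 + 1(20.39) = 20.39
Total out = 51.99 lbmol/h; y_A = 20.39 / 51.99 = 0.3922.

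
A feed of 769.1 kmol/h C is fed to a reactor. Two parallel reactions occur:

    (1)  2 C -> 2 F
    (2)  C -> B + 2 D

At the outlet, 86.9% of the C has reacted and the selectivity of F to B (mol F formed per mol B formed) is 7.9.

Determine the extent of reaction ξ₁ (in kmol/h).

Conversion of C: C consumed = 0.869 × 769.1 = 668.3 kmol/h = 2ξ₁ + 1ξ₂.
Selectivity: 2ξ₁ / (1ξ₂) = 7.9 → ξ₁ = 3.95 ξ₂.
Substitute: (2·3.95 + 1) ξ₂ = 668.3 → ξ₂ = 75.1 kmol/h, ξ₁ = 296.6 kmol/h.
Outlet amounts (n = n₀ + Σ ν·ξ):
  C: 769.1 − 2(296.6) − 1(75.1) = 100.8
  F: 0 + 2(296.6) = 593.3
  B: 0 + 1(75.1) = 75.1
  D: 0 + 2(75.1) = 150.2

ξ₁ = 297 kmol/h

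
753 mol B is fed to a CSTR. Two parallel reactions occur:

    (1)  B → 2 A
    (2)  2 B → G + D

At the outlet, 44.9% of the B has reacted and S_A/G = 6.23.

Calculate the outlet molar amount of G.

Conversion of B: B consumed = 0.449 × 753 = 338.1 mol = 1ξ₁ + 2ξ₂.
Selectivity: 2ξ₁ / (1ξ₂) = 6.23 → ξ₁ = 3.115 ξ₂.
Substitute: (1·3.115 + 2) ξ₂ = 338.1 → ξ₂ = 66.1 mol, ξ₁ = 205.9 mol.
Outlet amounts (n = n₀ + Σ ν·ξ):
  B: 753 − 1(205.9) − 2(66.1) = 414.9
  A: 0 + 2(205.9) = 411.8
  G: 0 + 1(66.1) = 66.1
  D: 0 + 1(66.1) = 66.1

66.1 mol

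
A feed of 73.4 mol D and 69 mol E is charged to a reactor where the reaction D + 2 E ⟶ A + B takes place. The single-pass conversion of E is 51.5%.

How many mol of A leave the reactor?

E reacted = 0.515 × 69 = 35.54 mol; ν_E = −2, so ξ = 35.54/2 = 17.77 mol.
Outlet amounts (n = n₀ + ν ξ):
  D: 73.4 − 1(17.77) = 55.63
  E: 69 − 2(17.77) = 33.46
  A: 0 + 1(17.77) = 17.77
  B: 0 + 1(17.77) = 17.77

17.8 mol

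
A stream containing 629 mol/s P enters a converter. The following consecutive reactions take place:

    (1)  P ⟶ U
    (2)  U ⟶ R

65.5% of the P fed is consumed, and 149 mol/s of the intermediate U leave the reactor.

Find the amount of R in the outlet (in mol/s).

Conversion of P: P consumed = 1ξ₁ = 0.655 × 629 → ξ₁ = 412 mol/s.
U balance: n_U = 0 + 1ξ₁ − 1ξ₂ = 149 → ξ₂ = (1·412 − 149)/1 = 263 mol/s.
Outlet amounts (n = n₀ + Σ ν·ξ):
  P: 629 − 1(412) = 217
  U: 0 + 1(412) − 1(263) = 149
  R: 0 + 1(263) = 263

263 mol/s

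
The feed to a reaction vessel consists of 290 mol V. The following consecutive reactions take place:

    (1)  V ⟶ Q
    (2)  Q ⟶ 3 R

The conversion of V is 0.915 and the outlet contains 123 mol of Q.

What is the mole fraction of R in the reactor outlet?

0.743

Conversion of V: V consumed = 1ξ₁ = 0.915 × 290 → ξ₁ = 265.4 mol.
Q balance: n_Q = 0 + 1ξ₁ − 1ξ₂ = 123 → ξ₂ = (1·265.4 − 123)/1 = 142.4 mol.
Outlet amounts (n = n₀ + Σ ν·ξ):
  V: 290 − 1(265.4) = 24.65
  Q: 0 + 1(265.4) − 1(142.4) = 123
  R: 0 + 3(142.4) = 427.1
Total out = 574.7 mol; y_R = 427.1 / 574.7 = 0.7431.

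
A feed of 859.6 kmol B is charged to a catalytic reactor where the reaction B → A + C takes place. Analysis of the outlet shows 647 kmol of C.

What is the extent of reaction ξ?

ξ = 647 kmol

For C: n = n₀ + 1ξ → 647 = 0 + 1ξ, giving ξ = 647 kmol.
Outlet amounts (n = n₀ + ν ξ):
  B: 859.6 − 1(647) = 212.6
  A: 0 + 1(647) = 647
  C: 0 + 1(647) = 647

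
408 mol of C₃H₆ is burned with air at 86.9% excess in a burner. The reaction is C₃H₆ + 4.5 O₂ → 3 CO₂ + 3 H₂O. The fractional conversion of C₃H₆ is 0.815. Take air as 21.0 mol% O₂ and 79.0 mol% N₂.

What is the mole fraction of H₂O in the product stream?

Stoichiometric O₂ = 4.5 × 408 = 1836 mol; O₂ fed = 1836 × 1.869 = 3431 mol.
N₂ fed = 3431 × 79/21 = 12910 mol.
Fuel reacted = 0.815 × 408 → ξ = 332.5 mol.
Outlet (n = n₀ + ν ξ):
  C₃H₆: 408 − 1(332.5) = 75.48
  O₂: 3431 − 4.5(332.5) = 1935
  N₂: 12910 (inert)
  CO₂: 0 + 3(332.5) = 997.6
  H₂O: 0 + 3(332.5) = 997.6
Total out = 16910 mol; y_H₂O = 997.6 / 16910 = 0.05898.

0.059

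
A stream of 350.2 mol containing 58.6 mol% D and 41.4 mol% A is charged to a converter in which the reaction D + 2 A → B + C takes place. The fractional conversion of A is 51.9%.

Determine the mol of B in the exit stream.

37.6 mol

A reacted = 0.519 × 145 = 75.25 mol; ν_A = −2, so ξ = 75.25/2 = 37.62 mol.
Outlet amounts (n = n₀ + ν ξ):
  D: 205.2 − 1(37.62) = 167.6
  A: 145 − 2(37.62) = 69.74
  B: 0 + 1(37.62) = 37.62
  C: 0 + 1(37.62) = 37.62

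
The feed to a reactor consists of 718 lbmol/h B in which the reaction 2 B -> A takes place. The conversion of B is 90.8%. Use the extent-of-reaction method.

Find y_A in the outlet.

B reacted = 0.908 × 718 = 651.9 lbmol/h; ν_B = −2, so ξ = 651.9/2 = 326 lbmol/h.
Outlet amounts (n = n₀ + ν ξ):
  B: 718 − 2(326) = 66.06
  A: 0 + 1(326) = 326
Total out = 392 lbmol/h; y_A = 326 / 392 = 0.8315.

0.832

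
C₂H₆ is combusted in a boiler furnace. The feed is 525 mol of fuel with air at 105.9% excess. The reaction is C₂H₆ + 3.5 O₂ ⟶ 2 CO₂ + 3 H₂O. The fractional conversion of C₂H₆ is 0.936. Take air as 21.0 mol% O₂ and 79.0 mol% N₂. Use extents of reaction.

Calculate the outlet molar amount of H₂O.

Stoichiometric O₂ = 3.5 × 525 = 1838 mol; O₂ fed = 1838 × 2.059 = 3783 mol.
N₂ fed = 3783 × 79/21 = 14230 mol.
Fuel reacted = 0.936 × 525 → ξ = 491.4 mol.
Outlet (n = n₀ + ν ξ):
  C₂H₆: 525 − 1(491.4) = 33.6
  O₂: 3783 − 3.5(491.4) = 2064
  N₂: 14230 (inert)
  CO₂: 0 + 2(491.4) = 982.8
  H₂O: 0 + 3(491.4) = 1474

1470 mol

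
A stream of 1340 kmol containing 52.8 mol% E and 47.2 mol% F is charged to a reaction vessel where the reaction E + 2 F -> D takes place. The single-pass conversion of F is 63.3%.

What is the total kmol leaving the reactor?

940 kmol

F reacted = 0.633 × 632.5 = 400.4 kmol; ν_F = −2, so ξ = 400.4/2 = 200.2 kmol.
Outlet amounts (n = n₀ + ν ξ):
  E: 707.5 − 1(200.2) = 507.3
  F: 632.5 − 2(200.2) = 232.1
  D: 0 + 1(200.2) = 200.2
Total out = 507.3 + 232.1 + 200.2 = 939.6 kmol.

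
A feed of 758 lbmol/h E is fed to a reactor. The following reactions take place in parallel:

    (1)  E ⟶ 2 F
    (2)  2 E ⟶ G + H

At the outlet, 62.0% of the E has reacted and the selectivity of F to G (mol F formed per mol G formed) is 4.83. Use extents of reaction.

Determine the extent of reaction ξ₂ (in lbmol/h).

Conversion of E: E consumed = 0.62 × 758 = 470 lbmol/h = 1ξ₁ + 2ξ₂.
Selectivity: 2ξ₁ / (1ξ₂) = 4.83 → ξ₁ = 2.415 ξ₂.
Substitute: (1·2.415 + 2) ξ₂ = 470 → ξ₂ = 106.4 lbmol/h, ξ₁ = 257.1 lbmol/h.
Outlet amounts (n = n₀ + Σ ν·ξ):
  E: 758 − 1(257.1) − 2(106.4) = 288
  F: 0 + 2(257.1) = 514.1
  G: 0 + 1(106.4) = 106.4
  H: 0 + 1(106.4) = 106.4

ξ₂ = 106 lbmol/h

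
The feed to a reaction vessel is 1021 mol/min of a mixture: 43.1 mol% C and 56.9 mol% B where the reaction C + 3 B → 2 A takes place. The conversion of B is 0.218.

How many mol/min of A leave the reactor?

84.4 mol/min

B reacted = 0.218 × 580.9 = 126.6 mol/min; ν_B = −3, so ξ = 126.6/3 = 42.22 mol/min.
Outlet amounts (n = n₀ + ν ξ):
  C: 440.1 − 1(42.22) = 397.8
  B: 580.9 − 3(42.22) = 454.3
  A: 0 + 2(42.22) = 84.43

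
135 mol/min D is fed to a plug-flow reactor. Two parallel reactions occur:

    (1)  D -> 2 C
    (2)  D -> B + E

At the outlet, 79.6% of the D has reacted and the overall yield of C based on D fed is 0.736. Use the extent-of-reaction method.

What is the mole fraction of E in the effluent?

0.238

Yield of C: 2ξ₁ / 135 = 0.736 → ξ₁ = 49.68 mol/min.
Conversion of D: 1ξ₁ + 1ξ₂ = 0.796 × 135 = 107.5 → ξ₂ = 57.78 mol/min.
Outlet amounts (n = n₀ + Σ ν·ξ):
  D: 135 − 1(49.68) − 1(57.78) = 27.54
  C: 0 + 2(49.68) = 99.36
  B: 0 + 1(57.78) = 57.78
  E: 0 + 1(57.78) = 57.78
Total out = 242.5 mol/min; y_E = 57.78 / 242.5 = 0.2383.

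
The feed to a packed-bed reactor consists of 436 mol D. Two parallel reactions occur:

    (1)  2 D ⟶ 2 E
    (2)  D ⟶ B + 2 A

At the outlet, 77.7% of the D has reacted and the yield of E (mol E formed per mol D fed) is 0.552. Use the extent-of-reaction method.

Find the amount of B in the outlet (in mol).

98.1 mol

Yield of E: 2ξ₁ / 436 = 0.552 → ξ₁ = 120.3 mol.
Conversion of D: 2ξ₁ + 1ξ₂ = 0.777 × 436 = 338.8 → ξ₂ = 98.1 mol.
Outlet amounts (n = n₀ + Σ ν·ξ):
  D: 436 − 2(120.3) − 1(98.1) = 97.23
  E: 0 + 2(120.3) = 240.7
  B: 0 + 1(98.1) = 98.1
  A: 0 + 2(98.1) = 196.2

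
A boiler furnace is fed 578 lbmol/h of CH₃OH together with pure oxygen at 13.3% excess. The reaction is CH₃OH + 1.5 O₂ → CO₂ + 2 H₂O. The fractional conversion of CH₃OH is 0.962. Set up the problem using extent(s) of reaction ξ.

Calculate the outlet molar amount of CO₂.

Stoichiometric O₂ = 1.5 × 578 = 867 lbmol/h; O₂ fed = 867 × 1.133 = 982.3 lbmol/h.
Fuel reacted = 0.962 × 578 → ξ = 556 lbmol/h.
Outlet (n = n₀ + ν ξ):
  CH₃OH: 578 − 1(556) = 21.96
  O₂: 982.3 − 1.5(556) = 148.3
  CO₂: 0 + 1(556) = 556
  H₂O: 0 + 2(556) = 1112

556 lbmol/h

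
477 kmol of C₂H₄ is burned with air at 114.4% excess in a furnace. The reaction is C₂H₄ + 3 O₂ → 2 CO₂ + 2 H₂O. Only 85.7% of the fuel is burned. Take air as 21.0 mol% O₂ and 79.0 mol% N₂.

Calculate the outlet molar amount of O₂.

Stoichiometric O₂ = 3 × 477 = 1431 kmol; O₂ fed = 1431 × 2.144 = 3068 kmol.
N₂ fed = 3068 × 79/21 = 11540 kmol.
Fuel reacted = 0.857 × 477 → ξ = 408.8 kmol.
Outlet (n = n₀ + ν ξ):
  C₂H₄: 477 − 1(408.8) = 68.21
  O₂: 3068 − 3(408.8) = 1842
  N₂: 11540 (inert)
  CO₂: 0 + 2(408.8) = 817.6
  H₂O: 0 + 2(408.8) = 817.6

1840 kmol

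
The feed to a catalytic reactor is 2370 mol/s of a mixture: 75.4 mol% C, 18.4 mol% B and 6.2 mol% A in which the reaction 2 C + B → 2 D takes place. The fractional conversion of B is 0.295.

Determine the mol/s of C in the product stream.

1530 mol/s

B reacted = 0.295 × 436.1 = 128.6 mol/s; ν_B = −1, so ξ = 128.6/1 = 128.6 mol/s.
Outlet amounts (n = n₀ + ν ξ):
  C: 1787 − 2(128.6) = 1530
  B: 436.1 − 1(128.6) = 307.4
  D: 0 + 2(128.6) = 257.3
  A: 146.9 (inert)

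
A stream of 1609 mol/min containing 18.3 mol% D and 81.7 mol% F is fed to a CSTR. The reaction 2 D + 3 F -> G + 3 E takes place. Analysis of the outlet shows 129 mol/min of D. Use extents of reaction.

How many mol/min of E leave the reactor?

For D: n = n₀ − 2ξ → 129 = 294.4 − 2ξ, giving ξ = 82.72 mol/min.
Outlet amounts (n = n₀ + ν ξ):
  D: 294.4 − 2(82.72) = 129
  F: 1315 − 3(82.72) = 1066
  G: 0 + 1(82.72) = 82.72
  E: 0 + 3(82.72) = 248.2

248 mol/min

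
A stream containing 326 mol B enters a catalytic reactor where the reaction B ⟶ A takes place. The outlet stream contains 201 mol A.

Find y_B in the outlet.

0.383

For A: n = n₀ + 1ξ → 201 = 0 + 1ξ, giving ξ = 201 mol.
Outlet amounts (n = n₀ + ν ξ):
  B: 326 − 1(201) = 125
  A: 0 + 1(201) = 201
Total out = 326 mol; y_B = 125 / 326 = 0.3834.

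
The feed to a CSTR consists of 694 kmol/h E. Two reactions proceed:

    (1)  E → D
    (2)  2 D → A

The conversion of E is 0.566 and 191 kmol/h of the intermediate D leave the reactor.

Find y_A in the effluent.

0.17

Conversion of E: E consumed = 1ξ₁ = 0.566 × 694 → ξ₁ = 392.8 kmol/h.
D balance: n_D = 0 + 1ξ₁ − 2ξ₂ = 191 → ξ₂ = (1·392.8 − 191)/2 = 100.9 kmol/h.
Outlet amounts (n = n₀ + Σ ν·ξ):
  E: 694 − 1(392.8) = 301.2
  D: 0 + 1(392.8) − 2(100.9) = 191
  A: 0 + 1(100.9) = 100.9
Total out = 593.1 kmol/h; y_A = 100.9 / 593.1 = 0.1701.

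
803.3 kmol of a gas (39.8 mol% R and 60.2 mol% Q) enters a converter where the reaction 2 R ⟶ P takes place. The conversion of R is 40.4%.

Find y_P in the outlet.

0.0874

R reacted = 0.404 × 319.7 = 129.2 kmol; ν_R = −2, so ξ = 129.2/2 = 64.58 kmol.
Outlet amounts (n = n₀ + ν ξ):
  R: 319.7 − 2(64.58) = 190.5
  P: 0 + 1(64.58) = 64.58
  Q: 483.6 (inert)
Total out = 738.7 kmol; y_P = 64.58 / 738.7 = 0.08742.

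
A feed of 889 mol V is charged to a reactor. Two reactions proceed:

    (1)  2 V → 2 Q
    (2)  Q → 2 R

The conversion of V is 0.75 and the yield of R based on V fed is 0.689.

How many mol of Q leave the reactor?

Conversion of V: V consumed = 2ξ₁ = 0.75 × 889 → ξ₁ = 333.4 mol.
Yield of R: 2ξ₂ / 889 = 0.689 → ξ₂ = 306.3 mol.
Outlet amounts (n = n₀ + Σ ν·ξ):
  V: 889 − 2(333.4) = 222.2
  Q: 0 + 2(333.4) − 1(306.3) = 360.5
  R: 0 + 2(306.3) = 612.5

360 mol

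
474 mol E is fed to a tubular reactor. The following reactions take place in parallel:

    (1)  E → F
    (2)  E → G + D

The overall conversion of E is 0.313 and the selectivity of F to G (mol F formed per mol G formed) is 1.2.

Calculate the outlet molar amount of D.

67.4 mol

Conversion of E: E consumed = 0.313 × 474 = 148.4 mol = 1ξ₁ + 1ξ₂.
Selectivity: 1ξ₁ / (1ξ₂) = 1.2 → ξ₁ = 1.2 ξ₂.
Substitute: (1·1.2 + 1) ξ₂ = 148.4 → ξ₂ = 67.44 mol, ξ₁ = 80.92 mol.
Outlet amounts (n = n₀ + Σ ν·ξ):
  E: 474 − 1(80.92) − 1(67.44) = 325.6
  F: 0 + 1(80.92) = 80.92
  G: 0 + 1(67.44) = 67.44
  D: 0 + 1(67.44) = 67.44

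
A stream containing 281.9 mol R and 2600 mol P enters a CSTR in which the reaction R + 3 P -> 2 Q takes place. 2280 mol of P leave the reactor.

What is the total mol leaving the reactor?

2670 mol

For P: n = n₀ − 3ξ → 2280 = 2600 − 3ξ, giving ξ = 106.7 mol.
Outlet amounts (n = n₀ + ν ξ):
  R: 281.9 − 1(106.7) = 175.2
  P: 2600 − 3(106.7) = 2280
  Q: 0 + 2(106.7) = 213.3
Total out = 175.2 + 2280 + 213.3 = 2669 mol.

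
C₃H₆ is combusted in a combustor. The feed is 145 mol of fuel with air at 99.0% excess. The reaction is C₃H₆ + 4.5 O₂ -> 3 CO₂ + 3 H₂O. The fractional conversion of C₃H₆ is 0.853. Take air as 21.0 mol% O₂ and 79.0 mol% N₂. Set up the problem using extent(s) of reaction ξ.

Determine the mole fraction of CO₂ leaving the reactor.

Stoichiometric O₂ = 4.5 × 145 = 652.5 mol; O₂ fed = 652.5 × 1.990 = 1298 mol.
N₂ fed = 1298 × 79/21 = 4885 mol.
Fuel reacted = 0.853 × 145 → ξ = 123.7 mol.
Outlet (n = n₀ + ν ξ):
  C₃H₆: 145 − 1(123.7) = 21.31
  O₂: 1298 − 4.5(123.7) = 741.9
  N₂: 4885 (inert)
  CO₂: 0 + 3(123.7) = 371.1
  H₂O: 0 + 3(123.7) = 371.1
Total out = 6390 mol; y_CO₂ = 371.1 / 6390 = 0.05807.

0.0581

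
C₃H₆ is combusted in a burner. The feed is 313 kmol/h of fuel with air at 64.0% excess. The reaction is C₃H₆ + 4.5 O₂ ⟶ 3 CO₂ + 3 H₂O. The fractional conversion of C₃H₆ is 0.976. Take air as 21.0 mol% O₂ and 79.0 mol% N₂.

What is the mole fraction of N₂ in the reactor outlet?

0.758

Stoichiometric O₂ = 4.5 × 313 = 1408 kmol/h; O₂ fed = 1408 × 1.640 = 2310 kmol/h.
N₂ fed = 2310 × 79/21 = 8690 kmol/h.
Fuel reacted = 0.976 × 313 → ξ = 305.5 kmol/h.
Outlet (n = n₀ + ν ξ):
  C₃H₆: 313 − 1(305.5) = 7.512
  O₂: 2310 − 4.5(305.5) = 935.2
  N₂: 8690 (inert)
  CO₂: 0 + 3(305.5) = 916.5
  H₂O: 0 + 3(305.5) = 916.5
Total out = 11470 kmol/h; y_N₂ = 8690 / 11470 = 0.7579.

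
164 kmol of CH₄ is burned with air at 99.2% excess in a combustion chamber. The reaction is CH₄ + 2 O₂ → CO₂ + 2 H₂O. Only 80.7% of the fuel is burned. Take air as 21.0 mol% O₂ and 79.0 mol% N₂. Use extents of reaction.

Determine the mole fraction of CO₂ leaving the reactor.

Stoichiometric O₂ = 2 × 164 = 328 kmol; O₂ fed = 328 × 1.992 = 653.4 kmol.
N₂ fed = 653.4 × 79/21 = 2458 kmol.
Fuel reacted = 0.807 × 164 → ξ = 132.3 kmol.
Outlet (n = n₀ + ν ξ):
  CH₄: 164 − 1(132.3) = 31.65
  O₂: 653.4 − 2(132.3) = 388.7
  N₂: 2458 (inert)
  CO₂: 0 + 1(132.3) = 132.3
  H₂O: 0 + 2(132.3) = 264.7
Total out = 3275 kmol; y_CO₂ = 132.3 / 3275 = 0.04041.

0.0404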